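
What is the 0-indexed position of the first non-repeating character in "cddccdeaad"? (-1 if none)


Input: cddccdeaad
Character frequencies:
  'a': 2
  'c': 3
  'd': 4
  'e': 1
Scanning left to right for freq == 1:
  Position 0 ('c'): freq=3, skip
  Position 1 ('d'): freq=4, skip
  Position 2 ('d'): freq=4, skip
  Position 3 ('c'): freq=3, skip
  Position 4 ('c'): freq=3, skip
  Position 5 ('d'): freq=4, skip
  Position 6 ('e'): unique! => answer = 6

6


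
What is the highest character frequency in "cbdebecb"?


Input: cbdebecb
Character counts:
  'b': 3
  'c': 2
  'd': 1
  'e': 2
Maximum frequency: 3

3


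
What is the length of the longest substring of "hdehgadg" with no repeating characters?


Input: "hdehgadg"
Sliding window (track last position of each char):
  Position 0 ('h'): window [0,0] length 1 -- new best
  Position 1 ('d'): window [0,1] length 2 -- new best
  Position 2 ('e'): window [0,2] length 3 -- new best
  Position 3 ('h'): repeat (last at 0), move window start to 1
  Position 3 ('h'): window [1,3] length 3
  Position 4 ('g'): window [1,4] length 4 -- new best
  Position 5 ('a'): window [1,5] length 5 -- new best
  Position 6 ('d'): repeat (last at 1), move window start to 2
  Position 6 ('d'): window [2,6] length 5
  Position 7 ('g'): repeat (last at 4), move window start to 5
  Position 7 ('g'): window [5,7] length 3
Longest substring with no repeats: "dehga" with length 5

5


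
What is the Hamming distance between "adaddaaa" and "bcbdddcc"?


Comparing "adaddaaa" and "bcbdddcc" position by position:
  Position 0: 'a' vs 'b' => differ
  Position 1: 'd' vs 'c' => differ
  Position 2: 'a' vs 'b' => differ
  Position 3: 'd' vs 'd' => same
  Position 4: 'd' vs 'd' => same
  Position 5: 'a' vs 'd' => differ
  Position 6: 'a' vs 'c' => differ
  Position 7: 'a' vs 'c' => differ
Total differences (Hamming distance): 6

6


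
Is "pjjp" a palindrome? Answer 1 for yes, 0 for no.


Input: pjjp
Reversed: pjjp
  Compare pos 0 ('p') with pos 3 ('p'): match
  Compare pos 1 ('j') with pos 2 ('j'): match
Result: palindrome

1


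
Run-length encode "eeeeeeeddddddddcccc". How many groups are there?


Input: eeeeeeeddddddddcccc
Scanning for consecutive runs:
  Group 1: 'e' x 7 (positions 0-6)
  Group 2: 'd' x 8 (positions 7-14)
  Group 3: 'c' x 4 (positions 15-18)
Total groups: 3

3


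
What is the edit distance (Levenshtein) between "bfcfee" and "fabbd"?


Computing edit distance: "bfcfee" -> "fabbd"
DP table:
           f    a    b    b    d
      0    1    2    3    4    5
  b   1    1    2    2    3    4
  f   2    1    2    3    3    4
  c   3    2    2    3    4    4
  f   4    3    3    3    4    5
  e   5    4    4    4    4    5
  e   6    5    5    5    5    5
Edit distance = dp[6][5] = 5

5


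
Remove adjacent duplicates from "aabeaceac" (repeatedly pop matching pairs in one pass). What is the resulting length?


Input: aabeaceac
Stack-based adjacent duplicate removal:
  Read 'a': push. Stack: a
  Read 'a': matches stack top 'a' => pop. Stack: (empty)
  Read 'b': push. Stack: b
  Read 'e': push. Stack: be
  Read 'a': push. Stack: bea
  Read 'c': push. Stack: beac
  Read 'e': push. Stack: beace
  Read 'a': push. Stack: beacea
  Read 'c': push. Stack: beaceac
Final stack: "beaceac" (length 7)

7


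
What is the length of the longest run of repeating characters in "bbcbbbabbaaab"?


Input: "bbcbbbabbaaab"
Scanning for longest run:
  Position 1 ('b'): continues run of 'b', length=2
  Position 2 ('c'): new char, reset run to 1
  Position 3 ('b'): new char, reset run to 1
  Position 4 ('b'): continues run of 'b', length=2
  Position 5 ('b'): continues run of 'b', length=3
  Position 6 ('a'): new char, reset run to 1
  Position 7 ('b'): new char, reset run to 1
  Position 8 ('b'): continues run of 'b', length=2
  Position 9 ('a'): new char, reset run to 1
  Position 10 ('a'): continues run of 'a', length=2
  Position 11 ('a'): continues run of 'a', length=3
  Position 12 ('b'): new char, reset run to 1
Longest run: 'b' with length 3

3


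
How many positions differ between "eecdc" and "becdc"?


Comparing "eecdc" and "becdc" position by position:
  Position 0: 'e' vs 'b' => DIFFER
  Position 1: 'e' vs 'e' => same
  Position 2: 'c' vs 'c' => same
  Position 3: 'd' vs 'd' => same
  Position 4: 'c' vs 'c' => same
Positions that differ: 1

1


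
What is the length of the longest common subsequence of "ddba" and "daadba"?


LCS of "ddba" and "daadba"
DP table:
           d    a    a    d    b    a
      0    0    0    0    0    0    0
  d   0    1    1    1    1    1    1
  d   0    1    1    1    2    2    2
  b   0    1    1    1    2    3    3
  a   0    1    2    2    2    3    4
LCS length = dp[4][6] = 4

4


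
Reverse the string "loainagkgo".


Input: loainagkgo
Reading characters right to left:
  Position 9: 'o'
  Position 8: 'g'
  Position 7: 'k'
  Position 6: 'g'
  Position 5: 'a'
  Position 4: 'n'
  Position 3: 'i'
  Position 2: 'a'
  Position 1: 'o'
  Position 0: 'l'
Reversed: ogkganiaol

ogkganiaol


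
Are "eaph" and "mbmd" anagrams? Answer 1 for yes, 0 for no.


Strings: "eaph", "mbmd"
Sorted first:  aehp
Sorted second: bdmm
Differ at position 0: 'a' vs 'b' => not anagrams

0


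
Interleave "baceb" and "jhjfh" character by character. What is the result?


Interleaving "baceb" and "jhjfh":
  Position 0: 'b' from first, 'j' from second => "bj"
  Position 1: 'a' from first, 'h' from second => "ah"
  Position 2: 'c' from first, 'j' from second => "cj"
  Position 3: 'e' from first, 'f' from second => "ef"
  Position 4: 'b' from first, 'h' from second => "bh"
Result: bjahcjefbh

bjahcjefbh


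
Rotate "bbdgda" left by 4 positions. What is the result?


Input: "bbdgda", rotate left by 4
First 4 characters: "bbdg"
Remaining characters: "da"
Concatenate remaining + first: "da" + "bbdg" = "dabbdg"

dabbdg


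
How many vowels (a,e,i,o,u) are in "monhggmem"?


Input: monhggmem
Checking each character:
  'm' at position 0: consonant
  'o' at position 1: vowel (running total: 1)
  'n' at position 2: consonant
  'h' at position 3: consonant
  'g' at position 4: consonant
  'g' at position 5: consonant
  'm' at position 6: consonant
  'e' at position 7: vowel (running total: 2)
  'm' at position 8: consonant
Total vowels: 2

2


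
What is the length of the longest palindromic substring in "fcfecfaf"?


Input: "fcfecfaf"
Checking substrings for palindromes:
  [0:3] "fcf" (len 3) => palindrome
  [5:8] "faf" (len 3) => palindrome
Longest palindromic substring: "fcf" with length 3

3


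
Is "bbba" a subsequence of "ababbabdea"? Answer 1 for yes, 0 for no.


Check if "bbba" is a subsequence of "ababbabdea"
Greedy scan:
  Position 0 ('a'): no match needed
  Position 1 ('b'): matches sub[0] = 'b'
  Position 2 ('a'): no match needed
  Position 3 ('b'): matches sub[1] = 'b'
  Position 4 ('b'): matches sub[2] = 'b'
  Position 5 ('a'): matches sub[3] = 'a'
  Position 6 ('b'): no match needed
  Position 7 ('d'): no match needed
  Position 8 ('e'): no match needed
  Position 9 ('a'): no match needed
All 4 characters matched => is a subsequence

1


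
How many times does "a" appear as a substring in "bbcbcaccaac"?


Searching for "a" in "bbcbcaccaac"
Scanning each position:
  Position 0: "b" => no
  Position 1: "b" => no
  Position 2: "c" => no
  Position 3: "b" => no
  Position 4: "c" => no
  Position 5: "a" => MATCH
  Position 6: "c" => no
  Position 7: "c" => no
  Position 8: "a" => MATCH
  Position 9: "a" => MATCH
  Position 10: "c" => no
Total occurrences: 3

3


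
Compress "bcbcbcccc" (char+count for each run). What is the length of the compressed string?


Input: bcbcbcccc
Runs:
  'b' x 1 => "b1"
  'c' x 1 => "c1"
  'b' x 1 => "b1"
  'c' x 1 => "c1"
  'b' x 1 => "b1"
  'c' x 4 => "c4"
Compressed: "b1c1b1c1b1c4"
Compressed length: 12

12


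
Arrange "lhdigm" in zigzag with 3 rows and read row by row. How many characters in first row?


Zigzag "lhdigm" into 3 rows:
Placing characters:
  'l' => row 0
  'h' => row 1
  'd' => row 2
  'i' => row 1
  'g' => row 0
  'm' => row 1
Rows:
  Row 0: "lg"
  Row 1: "him"
  Row 2: "d"
First row length: 2

2


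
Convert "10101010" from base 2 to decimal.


Input: "10101010" in base 2
Positional expansion:
  Digit '1' (value 1) x 2^7 = 128
  Digit '0' (value 0) x 2^6 = 0
  Digit '1' (value 1) x 2^5 = 32
  Digit '0' (value 0) x 2^4 = 0
  Digit '1' (value 1) x 2^3 = 8
  Digit '0' (value 0) x 2^2 = 0
  Digit '1' (value 1) x 2^1 = 2
  Digit '0' (value 0) x 2^0 = 0
Sum = 170

170


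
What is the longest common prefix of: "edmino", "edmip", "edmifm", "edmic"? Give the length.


Words: edmino, edmip, edmifm, edmic
  Position 0: all 'e' => match
  Position 1: all 'd' => match
  Position 2: all 'm' => match
  Position 3: all 'i' => match
  Position 4: ('n', 'p', 'f', 'c') => mismatch, stop
LCP = "edmi" (length 4)

4


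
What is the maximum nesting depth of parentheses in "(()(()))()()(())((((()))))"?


Input: "(()(()))()()(())((((()))))"
Tracking depth:
  Position 0 '(': depth becomes 1
  Position 1 '(': depth becomes 2
  Position 2 ')': depth becomes 1
  Position 3 '(': depth becomes 2
  Position 4 '(': depth becomes 3
  Position 5 ')': depth becomes 2
  Position 6 ')': depth becomes 1
  Position 7 ')': depth becomes 0
  Position 8 '(': depth becomes 1
  Position 9 ')': depth becomes 0
  Position 10 '(': depth becomes 1
  Position 11 ')': depth becomes 0
  Position 12 '(': depth becomes 1
  Position 13 '(': depth becomes 2
  Position 14 ')': depth becomes 1
  Position 15 ')': depth becomes 0
  Position 16 '(': depth becomes 1
  Position 17 '(': depth becomes 2
  Position 18 '(': depth becomes 3
  Position 19 '(': depth becomes 4
  Position 20 '(': depth becomes 5
  Position 21 ')': depth becomes 4
  Position 22 ')': depth becomes 3
  Position 23 ')': depth becomes 2
  Position 24 ')': depth becomes 1
  Position 25 ')': depth becomes 0
Maximum depth reached: 5

5


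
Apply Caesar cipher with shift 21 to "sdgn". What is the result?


Caesar cipher: shift "sdgn" by 21
  's' (pos 18) + 21 = pos 13 = 'n'
  'd' (pos 3) + 21 = pos 24 = 'y'
  'g' (pos 6) + 21 = pos 1 = 'b'
  'n' (pos 13) + 21 = pos 8 = 'i'
Result: nybi

nybi


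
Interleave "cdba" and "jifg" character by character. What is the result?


Interleaving "cdba" and "jifg":
  Position 0: 'c' from first, 'j' from second => "cj"
  Position 1: 'd' from first, 'i' from second => "di"
  Position 2: 'b' from first, 'f' from second => "bf"
  Position 3: 'a' from first, 'g' from second => "ag"
Result: cjdibfag

cjdibfag


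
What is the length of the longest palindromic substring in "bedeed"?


Input: "bedeed"
Checking substrings for palindromes:
  [2:6] "deed" (len 4) => palindrome
  [1:4] "ede" (len 3) => palindrome
  [3:5] "ee" (len 2) => palindrome
Longest palindromic substring: "deed" with length 4

4


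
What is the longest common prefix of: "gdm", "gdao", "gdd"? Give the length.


Words: gdm, gdao, gdd
  Position 0: all 'g' => match
  Position 1: all 'd' => match
  Position 2: ('m', 'a', 'd') => mismatch, stop
LCP = "gd" (length 2)

2


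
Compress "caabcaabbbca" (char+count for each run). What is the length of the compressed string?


Input: caabcaabbbca
Runs:
  'c' x 1 => "c1"
  'a' x 2 => "a2"
  'b' x 1 => "b1"
  'c' x 1 => "c1"
  'a' x 2 => "a2"
  'b' x 3 => "b3"
  'c' x 1 => "c1"
  'a' x 1 => "a1"
Compressed: "c1a2b1c1a2b3c1a1"
Compressed length: 16

16


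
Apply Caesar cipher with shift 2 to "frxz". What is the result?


Caesar cipher: shift "frxz" by 2
  'f' (pos 5) + 2 = pos 7 = 'h'
  'r' (pos 17) + 2 = pos 19 = 't'
  'x' (pos 23) + 2 = pos 25 = 'z'
  'z' (pos 25) + 2 = pos 1 = 'b'
Result: htzb

htzb


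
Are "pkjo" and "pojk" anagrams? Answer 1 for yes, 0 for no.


Strings: "pkjo", "pojk"
Sorted first:  jkop
Sorted second: jkop
Sorted forms match => anagrams

1


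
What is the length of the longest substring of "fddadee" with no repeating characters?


Input: "fddadee"
Sliding window (track last position of each char):
  Position 0 ('f'): window [0,0] length 1 -- new best
  Position 1 ('d'): window [0,1] length 2 -- new best
  Position 2 ('d'): repeat (last at 1), move window start to 2
  Position 2 ('d'): window [2,2] length 1
  Position 3 ('a'): window [2,3] length 2
  Position 4 ('d'): repeat (last at 2), move window start to 3
  Position 4 ('d'): window [3,4] length 2
  Position 5 ('e'): window [3,5] length 3 -- new best
  Position 6 ('e'): repeat (last at 5), move window start to 6
  Position 6 ('e'): window [6,6] length 1
Longest substring with no repeats: "ade" with length 3

3


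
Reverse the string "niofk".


Input: niofk
Reading characters right to left:
  Position 4: 'k'
  Position 3: 'f'
  Position 2: 'o'
  Position 1: 'i'
  Position 0: 'n'
Reversed: kfoin

kfoin


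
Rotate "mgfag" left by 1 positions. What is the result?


Input: "mgfag", rotate left by 1
First 1 characters: "m"
Remaining characters: "gfag"
Concatenate remaining + first: "gfag" + "m" = "gfagm"

gfagm


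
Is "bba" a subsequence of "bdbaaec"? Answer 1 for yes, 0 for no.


Check if "bba" is a subsequence of "bdbaaec"
Greedy scan:
  Position 0 ('b'): matches sub[0] = 'b'
  Position 1 ('d'): no match needed
  Position 2 ('b'): matches sub[1] = 'b'
  Position 3 ('a'): matches sub[2] = 'a'
  Position 4 ('a'): no match needed
  Position 5 ('e'): no match needed
  Position 6 ('c'): no match needed
All 3 characters matched => is a subsequence

1


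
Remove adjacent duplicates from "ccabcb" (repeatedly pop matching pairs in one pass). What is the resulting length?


Input: ccabcb
Stack-based adjacent duplicate removal:
  Read 'c': push. Stack: c
  Read 'c': matches stack top 'c' => pop. Stack: (empty)
  Read 'a': push. Stack: a
  Read 'b': push. Stack: ab
  Read 'c': push. Stack: abc
  Read 'b': push. Stack: abcb
Final stack: "abcb" (length 4)

4


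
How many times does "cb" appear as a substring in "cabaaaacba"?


Searching for "cb" in "cabaaaacba"
Scanning each position:
  Position 0: "ca" => no
  Position 1: "ab" => no
  Position 2: "ba" => no
  Position 3: "aa" => no
  Position 4: "aa" => no
  Position 5: "aa" => no
  Position 6: "ac" => no
  Position 7: "cb" => MATCH
  Position 8: "ba" => no
Total occurrences: 1

1


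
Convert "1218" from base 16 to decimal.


Input: "1218" in base 16
Positional expansion:
  Digit '1' (value 1) x 16^3 = 4096
  Digit '2' (value 2) x 16^2 = 512
  Digit '1' (value 1) x 16^1 = 16
  Digit '8' (value 8) x 16^0 = 8
Sum = 4632

4632


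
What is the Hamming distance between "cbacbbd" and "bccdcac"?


Comparing "cbacbbd" and "bccdcac" position by position:
  Position 0: 'c' vs 'b' => differ
  Position 1: 'b' vs 'c' => differ
  Position 2: 'a' vs 'c' => differ
  Position 3: 'c' vs 'd' => differ
  Position 4: 'b' vs 'c' => differ
  Position 5: 'b' vs 'a' => differ
  Position 6: 'd' vs 'c' => differ
Total differences (Hamming distance): 7

7


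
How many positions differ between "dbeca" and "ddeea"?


Comparing "dbeca" and "ddeea" position by position:
  Position 0: 'd' vs 'd' => same
  Position 1: 'b' vs 'd' => DIFFER
  Position 2: 'e' vs 'e' => same
  Position 3: 'c' vs 'e' => DIFFER
  Position 4: 'a' vs 'a' => same
Positions that differ: 2

2


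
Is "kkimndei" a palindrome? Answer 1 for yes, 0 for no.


Input: kkimndei
Reversed: iednmikk
  Compare pos 0 ('k') with pos 7 ('i'): MISMATCH
  Compare pos 1 ('k') with pos 6 ('e'): MISMATCH
  Compare pos 2 ('i') with pos 5 ('d'): MISMATCH
  Compare pos 3 ('m') with pos 4 ('n'): MISMATCH
Result: not a palindrome

0


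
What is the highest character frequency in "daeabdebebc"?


Input: daeabdebebc
Character counts:
  'a': 2
  'b': 3
  'c': 1
  'd': 2
  'e': 3
Maximum frequency: 3

3


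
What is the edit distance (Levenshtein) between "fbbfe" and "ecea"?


Computing edit distance: "fbbfe" -> "ecea"
DP table:
           e    c    e    a
      0    1    2    3    4
  f   1    1    2    3    4
  b   2    2    2    3    4
  b   3    3    3    3    4
  f   4    4    4    4    4
  e   5    4    5    4    5
Edit distance = dp[5][4] = 5

5


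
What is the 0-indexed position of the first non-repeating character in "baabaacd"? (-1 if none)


Input: baabaacd
Character frequencies:
  'a': 4
  'b': 2
  'c': 1
  'd': 1
Scanning left to right for freq == 1:
  Position 0 ('b'): freq=2, skip
  Position 1 ('a'): freq=4, skip
  Position 2 ('a'): freq=4, skip
  Position 3 ('b'): freq=2, skip
  Position 4 ('a'): freq=4, skip
  Position 5 ('a'): freq=4, skip
  Position 6 ('c'): unique! => answer = 6

6


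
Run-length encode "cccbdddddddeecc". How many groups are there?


Input: cccbdddddddeecc
Scanning for consecutive runs:
  Group 1: 'c' x 3 (positions 0-2)
  Group 2: 'b' x 1 (positions 3-3)
  Group 3: 'd' x 7 (positions 4-10)
  Group 4: 'e' x 2 (positions 11-12)
  Group 5: 'c' x 2 (positions 13-14)
Total groups: 5

5


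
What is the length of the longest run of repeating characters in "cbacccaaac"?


Input: "cbacccaaac"
Scanning for longest run:
  Position 1 ('b'): new char, reset run to 1
  Position 2 ('a'): new char, reset run to 1
  Position 3 ('c'): new char, reset run to 1
  Position 4 ('c'): continues run of 'c', length=2
  Position 5 ('c'): continues run of 'c', length=3
  Position 6 ('a'): new char, reset run to 1
  Position 7 ('a'): continues run of 'a', length=2
  Position 8 ('a'): continues run of 'a', length=3
  Position 9 ('c'): new char, reset run to 1
Longest run: 'c' with length 3

3


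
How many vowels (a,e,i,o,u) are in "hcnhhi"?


Input: hcnhhi
Checking each character:
  'h' at position 0: consonant
  'c' at position 1: consonant
  'n' at position 2: consonant
  'h' at position 3: consonant
  'h' at position 4: consonant
  'i' at position 5: vowel (running total: 1)
Total vowels: 1

1


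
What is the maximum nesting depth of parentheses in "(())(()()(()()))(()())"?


Input: "(())(()()(()()))(()())"
Tracking depth:
  Position 0 '(': depth becomes 1
  Position 1 '(': depth becomes 2
  Position 2 ')': depth becomes 1
  Position 3 ')': depth becomes 0
  Position 4 '(': depth becomes 1
  Position 5 '(': depth becomes 2
  Position 6 ')': depth becomes 1
  Position 7 '(': depth becomes 2
  Position 8 ')': depth becomes 1
  Position 9 '(': depth becomes 2
  Position 10 '(': depth becomes 3
  Position 11 ')': depth becomes 2
  Position 12 '(': depth becomes 3
  Position 13 ')': depth becomes 2
  Position 14 ')': depth becomes 1
  Position 15 ')': depth becomes 0
  Position 16 '(': depth becomes 1
  Position 17 '(': depth becomes 2
  Position 18 ')': depth becomes 1
  Position 19 '(': depth becomes 2
  Position 20 ')': depth becomes 1
  Position 21 ')': depth becomes 0
Maximum depth reached: 3

3


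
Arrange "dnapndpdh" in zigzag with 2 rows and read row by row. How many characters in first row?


Zigzag "dnapndpdh" into 2 rows:
Placing characters:
  'd' => row 0
  'n' => row 1
  'a' => row 0
  'p' => row 1
  'n' => row 0
  'd' => row 1
  'p' => row 0
  'd' => row 1
  'h' => row 0
Rows:
  Row 0: "danph"
  Row 1: "npdd"
First row length: 5

5


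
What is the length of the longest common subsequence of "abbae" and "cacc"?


LCS of "abbae" and "cacc"
DP table:
           c    a    c    c
      0    0    0    0    0
  a   0    0    1    1    1
  b   0    0    1    1    1
  b   0    0    1    1    1
  a   0    0    1    1    1
  e   0    0    1    1    1
LCS length = dp[5][4] = 1

1


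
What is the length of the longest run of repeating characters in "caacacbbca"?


Input: "caacacbbca"
Scanning for longest run:
  Position 1 ('a'): new char, reset run to 1
  Position 2 ('a'): continues run of 'a', length=2
  Position 3 ('c'): new char, reset run to 1
  Position 4 ('a'): new char, reset run to 1
  Position 5 ('c'): new char, reset run to 1
  Position 6 ('b'): new char, reset run to 1
  Position 7 ('b'): continues run of 'b', length=2
  Position 8 ('c'): new char, reset run to 1
  Position 9 ('a'): new char, reset run to 1
Longest run: 'a' with length 2

2


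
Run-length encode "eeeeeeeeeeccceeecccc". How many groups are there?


Input: eeeeeeeeeeccceeecccc
Scanning for consecutive runs:
  Group 1: 'e' x 10 (positions 0-9)
  Group 2: 'c' x 3 (positions 10-12)
  Group 3: 'e' x 3 (positions 13-15)
  Group 4: 'c' x 4 (positions 16-19)
Total groups: 4

4


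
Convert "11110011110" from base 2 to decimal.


Input: "11110011110" in base 2
Positional expansion:
  Digit '1' (value 1) x 2^10 = 1024
  Digit '1' (value 1) x 2^9 = 512
  Digit '1' (value 1) x 2^8 = 256
  Digit '1' (value 1) x 2^7 = 128
  Digit '0' (value 0) x 2^6 = 0
  Digit '0' (value 0) x 2^5 = 0
  Digit '1' (value 1) x 2^4 = 16
  Digit '1' (value 1) x 2^3 = 8
  Digit '1' (value 1) x 2^2 = 4
  Digit '1' (value 1) x 2^1 = 2
  Digit '0' (value 0) x 2^0 = 0
Sum = 1950

1950


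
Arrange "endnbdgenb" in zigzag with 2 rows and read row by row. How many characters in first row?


Zigzag "endnbdgenb" into 2 rows:
Placing characters:
  'e' => row 0
  'n' => row 1
  'd' => row 0
  'n' => row 1
  'b' => row 0
  'd' => row 1
  'g' => row 0
  'e' => row 1
  'n' => row 0
  'b' => row 1
Rows:
  Row 0: "edbgn"
  Row 1: "nndeb"
First row length: 5

5


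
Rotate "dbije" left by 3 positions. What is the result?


Input: "dbije", rotate left by 3
First 3 characters: "dbi"
Remaining characters: "je"
Concatenate remaining + first: "je" + "dbi" = "jedbi"

jedbi


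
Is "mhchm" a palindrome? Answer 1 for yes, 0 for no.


Input: mhchm
Reversed: mhchm
  Compare pos 0 ('m') with pos 4 ('m'): match
  Compare pos 1 ('h') with pos 3 ('h'): match
Result: palindrome

1


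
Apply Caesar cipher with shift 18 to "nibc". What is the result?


Caesar cipher: shift "nibc" by 18
  'n' (pos 13) + 18 = pos 5 = 'f'
  'i' (pos 8) + 18 = pos 0 = 'a'
  'b' (pos 1) + 18 = pos 19 = 't'
  'c' (pos 2) + 18 = pos 20 = 'u'
Result: fatu

fatu


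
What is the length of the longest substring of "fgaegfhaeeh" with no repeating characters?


Input: "fgaegfhaeeh"
Sliding window (track last position of each char):
  Position 0 ('f'): window [0,0] length 1 -- new best
  Position 1 ('g'): window [0,1] length 2 -- new best
  Position 2 ('a'): window [0,2] length 3 -- new best
  Position 3 ('e'): window [0,3] length 4 -- new best
  Position 4 ('g'): repeat (last at 1), move window start to 2
  Position 4 ('g'): window [2,4] length 3
  Position 5 ('f'): window [2,5] length 4
  Position 6 ('h'): window [2,6] length 5 -- new best
  Position 7 ('a'): repeat (last at 2), move window start to 3
  Position 7 ('a'): window [3,7] length 5
  Position 8 ('e'): repeat (last at 3), move window start to 4
  Position 8 ('e'): window [4,8] length 5
  Position 9 ('e'): repeat (last at 8), move window start to 9
  Position 9 ('e'): window [9,9] length 1
  Position 10 ('h'): window [9,10] length 2
Longest substring with no repeats: "aegfh" with length 5

5


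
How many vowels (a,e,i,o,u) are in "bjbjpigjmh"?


Input: bjbjpigjmh
Checking each character:
  'b' at position 0: consonant
  'j' at position 1: consonant
  'b' at position 2: consonant
  'j' at position 3: consonant
  'p' at position 4: consonant
  'i' at position 5: vowel (running total: 1)
  'g' at position 6: consonant
  'j' at position 7: consonant
  'm' at position 8: consonant
  'h' at position 9: consonant
Total vowels: 1

1


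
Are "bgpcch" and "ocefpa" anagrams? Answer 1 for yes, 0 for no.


Strings: "bgpcch", "ocefpa"
Sorted first:  bccghp
Sorted second: acefop
Differ at position 0: 'b' vs 'a' => not anagrams

0


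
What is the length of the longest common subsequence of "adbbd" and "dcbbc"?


LCS of "adbbd" and "dcbbc"
DP table:
           d    c    b    b    c
      0    0    0    0    0    0
  a   0    0    0    0    0    0
  d   0    1    1    1    1    1
  b   0    1    1    2    2    2
  b   0    1    1    2    3    3
  d   0    1    1    2    3    3
LCS length = dp[5][5] = 3

3


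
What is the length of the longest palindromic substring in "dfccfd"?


Input: "dfccfd"
Checking substrings for palindromes:
  [0:6] "dfccfd" (len 6) => palindrome
  [1:5] "fccf" (len 4) => palindrome
  [2:4] "cc" (len 2) => palindrome
Longest palindromic substring: "dfccfd" with length 6

6


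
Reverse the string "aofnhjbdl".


Input: aofnhjbdl
Reading characters right to left:
  Position 8: 'l'
  Position 7: 'd'
  Position 6: 'b'
  Position 5: 'j'
  Position 4: 'h'
  Position 3: 'n'
  Position 2: 'f'
  Position 1: 'o'
  Position 0: 'a'
Reversed: ldbjhnfoa

ldbjhnfoa


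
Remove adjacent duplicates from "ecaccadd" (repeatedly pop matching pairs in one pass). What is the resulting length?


Input: ecaccadd
Stack-based adjacent duplicate removal:
  Read 'e': push. Stack: e
  Read 'c': push. Stack: ec
  Read 'a': push. Stack: eca
  Read 'c': push. Stack: ecac
  Read 'c': matches stack top 'c' => pop. Stack: eca
  Read 'a': matches stack top 'a' => pop. Stack: ec
  Read 'd': push. Stack: ecd
  Read 'd': matches stack top 'd' => pop. Stack: ec
Final stack: "ec" (length 2)

2


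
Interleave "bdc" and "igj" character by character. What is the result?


Interleaving "bdc" and "igj":
  Position 0: 'b' from first, 'i' from second => "bi"
  Position 1: 'd' from first, 'g' from second => "dg"
  Position 2: 'c' from first, 'j' from second => "cj"
Result: bidgcj

bidgcj


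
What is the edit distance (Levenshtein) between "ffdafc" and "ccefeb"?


Computing edit distance: "ffdafc" -> "ccefeb"
DP table:
           c    c    e    f    e    b
      0    1    2    3    4    5    6
  f   1    1    2    3    3    4    5
  f   2    2    2    3    3    4    5
  d   3    3    3    3    4    4    5
  a   4    4    4    4    4    5    5
  f   5    5    5    5    4    5    6
  c   6    5    5    6    5    5    6
Edit distance = dp[6][6] = 6

6


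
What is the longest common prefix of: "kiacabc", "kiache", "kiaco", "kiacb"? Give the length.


Words: kiacabc, kiache, kiaco, kiacb
  Position 0: all 'k' => match
  Position 1: all 'i' => match
  Position 2: all 'a' => match
  Position 3: all 'c' => match
  Position 4: ('a', 'h', 'o', 'b') => mismatch, stop
LCP = "kiac" (length 4)

4


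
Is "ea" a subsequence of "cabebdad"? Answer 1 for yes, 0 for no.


Check if "ea" is a subsequence of "cabebdad"
Greedy scan:
  Position 0 ('c'): no match needed
  Position 1 ('a'): no match needed
  Position 2 ('b'): no match needed
  Position 3 ('e'): matches sub[0] = 'e'
  Position 4 ('b'): no match needed
  Position 5 ('d'): no match needed
  Position 6 ('a'): matches sub[1] = 'a'
  Position 7 ('d'): no match needed
All 2 characters matched => is a subsequence

1


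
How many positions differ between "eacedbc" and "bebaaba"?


Comparing "eacedbc" and "bebaaba" position by position:
  Position 0: 'e' vs 'b' => DIFFER
  Position 1: 'a' vs 'e' => DIFFER
  Position 2: 'c' vs 'b' => DIFFER
  Position 3: 'e' vs 'a' => DIFFER
  Position 4: 'd' vs 'a' => DIFFER
  Position 5: 'b' vs 'b' => same
  Position 6: 'c' vs 'a' => DIFFER
Positions that differ: 6

6


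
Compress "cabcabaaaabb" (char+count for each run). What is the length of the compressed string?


Input: cabcabaaaabb
Runs:
  'c' x 1 => "c1"
  'a' x 1 => "a1"
  'b' x 1 => "b1"
  'c' x 1 => "c1"
  'a' x 1 => "a1"
  'b' x 1 => "b1"
  'a' x 4 => "a4"
  'b' x 2 => "b2"
Compressed: "c1a1b1c1a1b1a4b2"
Compressed length: 16

16


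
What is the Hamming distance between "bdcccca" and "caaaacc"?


Comparing "bdcccca" and "caaaacc" position by position:
  Position 0: 'b' vs 'c' => differ
  Position 1: 'd' vs 'a' => differ
  Position 2: 'c' vs 'a' => differ
  Position 3: 'c' vs 'a' => differ
  Position 4: 'c' vs 'a' => differ
  Position 5: 'c' vs 'c' => same
  Position 6: 'a' vs 'c' => differ
Total differences (Hamming distance): 6

6


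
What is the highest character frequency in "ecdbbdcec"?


Input: ecdbbdcec
Character counts:
  'b': 2
  'c': 3
  'd': 2
  'e': 2
Maximum frequency: 3

3


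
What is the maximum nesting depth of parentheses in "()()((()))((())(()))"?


Input: "()()((()))((())(()))"
Tracking depth:
  Position 0 '(': depth becomes 1
  Position 1 ')': depth becomes 0
  Position 2 '(': depth becomes 1
  Position 3 ')': depth becomes 0
  Position 4 '(': depth becomes 1
  Position 5 '(': depth becomes 2
  Position 6 '(': depth becomes 3
  Position 7 ')': depth becomes 2
  Position 8 ')': depth becomes 1
  Position 9 ')': depth becomes 0
  Position 10 '(': depth becomes 1
  Position 11 '(': depth becomes 2
  Position 12 '(': depth becomes 3
  Position 13 ')': depth becomes 2
  Position 14 ')': depth becomes 1
  Position 15 '(': depth becomes 2
  Position 16 '(': depth becomes 3
  Position 17 ')': depth becomes 2
  Position 18 ')': depth becomes 1
  Position 19 ')': depth becomes 0
Maximum depth reached: 3

3


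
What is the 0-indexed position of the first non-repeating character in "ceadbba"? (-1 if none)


Input: ceadbba
Character frequencies:
  'a': 2
  'b': 2
  'c': 1
  'd': 1
  'e': 1
Scanning left to right for freq == 1:
  Position 0 ('c'): unique! => answer = 0

0


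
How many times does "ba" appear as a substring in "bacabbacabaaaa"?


Searching for "ba" in "bacabbacabaaaa"
Scanning each position:
  Position 0: "ba" => MATCH
  Position 1: "ac" => no
  Position 2: "ca" => no
  Position 3: "ab" => no
  Position 4: "bb" => no
  Position 5: "ba" => MATCH
  Position 6: "ac" => no
  Position 7: "ca" => no
  Position 8: "ab" => no
  Position 9: "ba" => MATCH
  Position 10: "aa" => no
  Position 11: "aa" => no
  Position 12: "aa" => no
Total occurrences: 3

3


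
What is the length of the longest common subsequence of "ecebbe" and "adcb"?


LCS of "ecebbe" and "adcb"
DP table:
           a    d    c    b
      0    0    0    0    0
  e   0    0    0    0    0
  c   0    0    0    1    1
  e   0    0    0    1    1
  b   0    0    0    1    2
  b   0    0    0    1    2
  e   0    0    0    1    2
LCS length = dp[6][4] = 2

2


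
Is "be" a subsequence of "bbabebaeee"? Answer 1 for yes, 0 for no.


Check if "be" is a subsequence of "bbabebaeee"
Greedy scan:
  Position 0 ('b'): matches sub[0] = 'b'
  Position 1 ('b'): no match needed
  Position 2 ('a'): no match needed
  Position 3 ('b'): no match needed
  Position 4 ('e'): matches sub[1] = 'e'
  Position 5 ('b'): no match needed
  Position 6 ('a'): no match needed
  Position 7 ('e'): no match needed
  Position 8 ('e'): no match needed
  Position 9 ('e'): no match needed
All 2 characters matched => is a subsequence

1


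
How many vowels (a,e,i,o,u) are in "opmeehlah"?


Input: opmeehlah
Checking each character:
  'o' at position 0: vowel (running total: 1)
  'p' at position 1: consonant
  'm' at position 2: consonant
  'e' at position 3: vowel (running total: 2)
  'e' at position 4: vowel (running total: 3)
  'h' at position 5: consonant
  'l' at position 6: consonant
  'a' at position 7: vowel (running total: 4)
  'h' at position 8: consonant
Total vowels: 4

4


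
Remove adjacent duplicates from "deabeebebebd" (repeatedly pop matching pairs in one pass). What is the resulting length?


Input: deabeebebebd
Stack-based adjacent duplicate removal:
  Read 'd': push. Stack: d
  Read 'e': push. Stack: de
  Read 'a': push. Stack: dea
  Read 'b': push. Stack: deab
  Read 'e': push. Stack: deabe
  Read 'e': matches stack top 'e' => pop. Stack: deab
  Read 'b': matches stack top 'b' => pop. Stack: dea
  Read 'e': push. Stack: deae
  Read 'b': push. Stack: deaeb
  Read 'e': push. Stack: deaebe
  Read 'b': push. Stack: deaebeb
  Read 'd': push. Stack: deaebebd
Final stack: "deaebebd" (length 8)

8


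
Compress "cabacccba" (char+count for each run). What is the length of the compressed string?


Input: cabacccba
Runs:
  'c' x 1 => "c1"
  'a' x 1 => "a1"
  'b' x 1 => "b1"
  'a' x 1 => "a1"
  'c' x 3 => "c3"
  'b' x 1 => "b1"
  'a' x 1 => "a1"
Compressed: "c1a1b1a1c3b1a1"
Compressed length: 14

14


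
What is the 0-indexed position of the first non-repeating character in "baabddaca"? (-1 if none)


Input: baabddaca
Character frequencies:
  'a': 4
  'b': 2
  'c': 1
  'd': 2
Scanning left to right for freq == 1:
  Position 0 ('b'): freq=2, skip
  Position 1 ('a'): freq=4, skip
  Position 2 ('a'): freq=4, skip
  Position 3 ('b'): freq=2, skip
  Position 4 ('d'): freq=2, skip
  Position 5 ('d'): freq=2, skip
  Position 6 ('a'): freq=4, skip
  Position 7 ('c'): unique! => answer = 7

7


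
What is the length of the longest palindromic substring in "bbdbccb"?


Input: "bbdbccb"
Checking substrings for palindromes:
  [3:7] "bccb" (len 4) => palindrome
  [1:4] "bdb" (len 3) => palindrome
  [0:2] "bb" (len 2) => palindrome
  [4:6] "cc" (len 2) => palindrome
Longest palindromic substring: "bccb" with length 4

4


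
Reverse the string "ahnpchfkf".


Input: ahnpchfkf
Reading characters right to left:
  Position 8: 'f'
  Position 7: 'k'
  Position 6: 'f'
  Position 5: 'h'
  Position 4: 'c'
  Position 3: 'p'
  Position 2: 'n'
  Position 1: 'h'
  Position 0: 'a'
Reversed: fkfhcpnha

fkfhcpnha


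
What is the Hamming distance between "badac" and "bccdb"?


Comparing "badac" and "bccdb" position by position:
  Position 0: 'b' vs 'b' => same
  Position 1: 'a' vs 'c' => differ
  Position 2: 'd' vs 'c' => differ
  Position 3: 'a' vs 'd' => differ
  Position 4: 'c' vs 'b' => differ
Total differences (Hamming distance): 4

4


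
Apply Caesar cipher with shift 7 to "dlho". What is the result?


Caesar cipher: shift "dlho" by 7
  'd' (pos 3) + 7 = pos 10 = 'k'
  'l' (pos 11) + 7 = pos 18 = 's'
  'h' (pos 7) + 7 = pos 14 = 'o'
  'o' (pos 14) + 7 = pos 21 = 'v'
Result: ksov

ksov


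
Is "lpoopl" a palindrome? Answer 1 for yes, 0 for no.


Input: lpoopl
Reversed: lpoopl
  Compare pos 0 ('l') with pos 5 ('l'): match
  Compare pos 1 ('p') with pos 4 ('p'): match
  Compare pos 2 ('o') with pos 3 ('o'): match
Result: palindrome

1


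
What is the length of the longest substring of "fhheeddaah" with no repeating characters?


Input: "fhheeddaah"
Sliding window (track last position of each char):
  Position 0 ('f'): window [0,0] length 1 -- new best
  Position 1 ('h'): window [0,1] length 2 -- new best
  Position 2 ('h'): repeat (last at 1), move window start to 2
  Position 2 ('h'): window [2,2] length 1
  Position 3 ('e'): window [2,3] length 2
  Position 4 ('e'): repeat (last at 3), move window start to 4
  Position 4 ('e'): window [4,4] length 1
  Position 5 ('d'): window [4,5] length 2
  Position 6 ('d'): repeat (last at 5), move window start to 6
  Position 6 ('d'): window [6,6] length 1
  Position 7 ('a'): window [6,7] length 2
  Position 8 ('a'): repeat (last at 7), move window start to 8
  Position 8 ('a'): window [8,8] length 1
  Position 9 ('h'): window [8,9] length 2
Longest substring with no repeats: "fh" with length 2

2


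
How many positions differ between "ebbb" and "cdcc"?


Comparing "ebbb" and "cdcc" position by position:
  Position 0: 'e' vs 'c' => DIFFER
  Position 1: 'b' vs 'd' => DIFFER
  Position 2: 'b' vs 'c' => DIFFER
  Position 3: 'b' vs 'c' => DIFFER
Positions that differ: 4

4


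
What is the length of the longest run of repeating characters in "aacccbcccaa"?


Input: "aacccbcccaa"
Scanning for longest run:
  Position 1 ('a'): continues run of 'a', length=2
  Position 2 ('c'): new char, reset run to 1
  Position 3 ('c'): continues run of 'c', length=2
  Position 4 ('c'): continues run of 'c', length=3
  Position 5 ('b'): new char, reset run to 1
  Position 6 ('c'): new char, reset run to 1
  Position 7 ('c'): continues run of 'c', length=2
  Position 8 ('c'): continues run of 'c', length=3
  Position 9 ('a'): new char, reset run to 1
  Position 10 ('a'): continues run of 'a', length=2
Longest run: 'c' with length 3

3


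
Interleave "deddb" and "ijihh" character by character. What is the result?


Interleaving "deddb" and "ijihh":
  Position 0: 'd' from first, 'i' from second => "di"
  Position 1: 'e' from first, 'j' from second => "ej"
  Position 2: 'd' from first, 'i' from second => "di"
  Position 3: 'd' from first, 'h' from second => "dh"
  Position 4: 'b' from first, 'h' from second => "bh"
Result: diejdidhbh

diejdidhbh


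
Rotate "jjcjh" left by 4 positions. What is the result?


Input: "jjcjh", rotate left by 4
First 4 characters: "jjcj"
Remaining characters: "h"
Concatenate remaining + first: "h" + "jjcj" = "hjjcj"

hjjcj


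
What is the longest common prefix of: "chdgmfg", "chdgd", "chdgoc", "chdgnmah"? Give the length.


Words: chdgmfg, chdgd, chdgoc, chdgnmah
  Position 0: all 'c' => match
  Position 1: all 'h' => match
  Position 2: all 'd' => match
  Position 3: all 'g' => match
  Position 4: ('m', 'd', 'o', 'n') => mismatch, stop
LCP = "chdg" (length 4)

4


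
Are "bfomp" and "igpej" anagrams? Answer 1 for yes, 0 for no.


Strings: "bfomp", "igpej"
Sorted first:  bfmop
Sorted second: egijp
Differ at position 0: 'b' vs 'e' => not anagrams

0


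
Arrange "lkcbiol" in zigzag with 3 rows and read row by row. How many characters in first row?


Zigzag "lkcbiol" into 3 rows:
Placing characters:
  'l' => row 0
  'k' => row 1
  'c' => row 2
  'b' => row 1
  'i' => row 0
  'o' => row 1
  'l' => row 2
Rows:
  Row 0: "li"
  Row 1: "kbo"
  Row 2: "cl"
First row length: 2

2


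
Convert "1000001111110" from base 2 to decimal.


Input: "1000001111110" in base 2
Positional expansion:
  Digit '1' (value 1) x 2^12 = 4096
  Digit '0' (value 0) x 2^11 = 0
  Digit '0' (value 0) x 2^10 = 0
  Digit '0' (value 0) x 2^9 = 0
  Digit '0' (value 0) x 2^8 = 0
  Digit '0' (value 0) x 2^7 = 0
  Digit '1' (value 1) x 2^6 = 64
  Digit '1' (value 1) x 2^5 = 32
  Digit '1' (value 1) x 2^4 = 16
  Digit '1' (value 1) x 2^3 = 8
  Digit '1' (value 1) x 2^2 = 4
  Digit '1' (value 1) x 2^1 = 2
  Digit '0' (value 0) x 2^0 = 0
Sum = 4222

4222


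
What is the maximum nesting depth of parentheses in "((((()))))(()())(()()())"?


Input: "((((()))))(()())(()()())"
Tracking depth:
  Position 0 '(': depth becomes 1
  Position 1 '(': depth becomes 2
  Position 2 '(': depth becomes 3
  Position 3 '(': depth becomes 4
  Position 4 '(': depth becomes 5
  Position 5 ')': depth becomes 4
  Position 6 ')': depth becomes 3
  Position 7 ')': depth becomes 2
  Position 8 ')': depth becomes 1
  Position 9 ')': depth becomes 0
  Position 10 '(': depth becomes 1
  Position 11 '(': depth becomes 2
  Position 12 ')': depth becomes 1
  Position 13 '(': depth becomes 2
  Position 14 ')': depth becomes 1
  Position 15 ')': depth becomes 0
  Position 16 '(': depth becomes 1
  Position 17 '(': depth becomes 2
  Position 18 ')': depth becomes 1
  Position 19 '(': depth becomes 2
  Position 20 ')': depth becomes 1
  Position 21 '(': depth becomes 2
  Position 22 ')': depth becomes 1
  Position 23 ')': depth becomes 0
Maximum depth reached: 5

5


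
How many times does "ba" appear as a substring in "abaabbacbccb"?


Searching for "ba" in "abaabbacbccb"
Scanning each position:
  Position 0: "ab" => no
  Position 1: "ba" => MATCH
  Position 2: "aa" => no
  Position 3: "ab" => no
  Position 4: "bb" => no
  Position 5: "ba" => MATCH
  Position 6: "ac" => no
  Position 7: "cb" => no
  Position 8: "bc" => no
  Position 9: "cc" => no
  Position 10: "cb" => no
Total occurrences: 2

2


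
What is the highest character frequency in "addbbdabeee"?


Input: addbbdabeee
Character counts:
  'a': 2
  'b': 3
  'd': 3
  'e': 3
Maximum frequency: 3

3


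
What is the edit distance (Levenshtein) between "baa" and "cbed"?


Computing edit distance: "baa" -> "cbed"
DP table:
           c    b    e    d
      0    1    2    3    4
  b   1    1    1    2    3
  a   2    2    2    2    3
  a   3    3    3    3    3
Edit distance = dp[3][4] = 3

3


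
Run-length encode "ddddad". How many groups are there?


Input: ddddad
Scanning for consecutive runs:
  Group 1: 'd' x 4 (positions 0-3)
  Group 2: 'a' x 1 (positions 4-4)
  Group 3: 'd' x 1 (positions 5-5)
Total groups: 3

3


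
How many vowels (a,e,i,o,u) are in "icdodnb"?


Input: icdodnb
Checking each character:
  'i' at position 0: vowel (running total: 1)
  'c' at position 1: consonant
  'd' at position 2: consonant
  'o' at position 3: vowel (running total: 2)
  'd' at position 4: consonant
  'n' at position 5: consonant
  'b' at position 6: consonant
Total vowels: 2

2
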